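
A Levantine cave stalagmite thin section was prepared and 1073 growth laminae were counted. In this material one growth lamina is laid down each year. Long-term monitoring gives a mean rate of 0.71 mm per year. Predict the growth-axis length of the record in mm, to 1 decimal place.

761.8 mm

1073 years of growth are recorded.
Predicted length = 0.71 mm/year × 1073 years = 761.8 mm.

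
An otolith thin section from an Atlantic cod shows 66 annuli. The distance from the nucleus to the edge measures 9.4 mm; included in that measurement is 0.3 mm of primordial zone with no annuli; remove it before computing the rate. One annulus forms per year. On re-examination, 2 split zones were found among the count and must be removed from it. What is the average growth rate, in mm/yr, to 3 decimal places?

After corrections the count is 66 − 2 = 64 annuli.
Removing the 0.3 mm offcut leaves 9.4 − 0.3 = 9.1 mm.
9.1 mm over 64 years gives 9.1 / 64 ≈ 0.142 mm/yr.

0.142 mm/yr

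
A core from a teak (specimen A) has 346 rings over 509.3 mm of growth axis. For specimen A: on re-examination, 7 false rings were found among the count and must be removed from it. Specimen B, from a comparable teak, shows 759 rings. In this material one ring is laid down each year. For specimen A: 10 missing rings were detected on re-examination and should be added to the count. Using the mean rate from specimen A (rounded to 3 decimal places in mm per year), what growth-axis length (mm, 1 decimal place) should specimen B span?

Specimen A: after corrections the count is 346 − 7 + 10 = 349 rings.
A: 509.3 mm over 349 years gives 509.3 / 349 ≈ 1.459 mm per year.
B's length ≈ 1.459 × 759 = 1107.4 mm.

1107.4 mm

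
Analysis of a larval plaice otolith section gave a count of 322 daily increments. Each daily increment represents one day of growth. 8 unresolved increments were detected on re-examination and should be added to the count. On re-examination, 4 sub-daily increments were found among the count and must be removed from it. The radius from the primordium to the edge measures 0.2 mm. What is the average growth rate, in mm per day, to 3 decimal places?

0.001 mm per day

Adjusted count: 322 − 4 + 8 = 326 daily increments.
0.2 mm over 326 days gives 0.2 / 326 ≈ 0.001 mm per day.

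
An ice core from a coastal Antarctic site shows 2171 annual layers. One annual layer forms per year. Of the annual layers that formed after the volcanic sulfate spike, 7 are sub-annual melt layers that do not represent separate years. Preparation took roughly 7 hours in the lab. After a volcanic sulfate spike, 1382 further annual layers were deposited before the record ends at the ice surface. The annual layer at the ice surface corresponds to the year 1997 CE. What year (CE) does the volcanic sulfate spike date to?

622 CE

1382 annual layers formed after the volcanic sulfate spike.
Excluding 7 false annual layers: 1382 − 7 = 1375.
1997 − 1375 = 622 CE.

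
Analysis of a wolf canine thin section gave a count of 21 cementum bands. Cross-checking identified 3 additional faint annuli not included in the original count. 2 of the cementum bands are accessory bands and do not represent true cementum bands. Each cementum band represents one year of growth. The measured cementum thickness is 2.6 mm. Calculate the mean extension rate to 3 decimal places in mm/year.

Adjusted count: 21 − 2 + 3 = 22 cementum bands.
2.6 mm over 22 years gives 2.6 / 22 ≈ 0.118 mm/year.

0.118 mm/year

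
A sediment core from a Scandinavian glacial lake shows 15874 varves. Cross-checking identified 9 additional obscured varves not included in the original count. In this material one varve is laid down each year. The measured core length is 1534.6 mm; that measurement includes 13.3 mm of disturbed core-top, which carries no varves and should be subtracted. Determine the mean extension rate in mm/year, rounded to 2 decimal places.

0.10 mm/year

After corrections the count is 15874 + 9 = 15883 varves.
Net length = 1534.6 − 13.3 = 1521.3 mm.
Mean rate = 1521.3 mm / 15883 years ≈ 0.10 mm/year.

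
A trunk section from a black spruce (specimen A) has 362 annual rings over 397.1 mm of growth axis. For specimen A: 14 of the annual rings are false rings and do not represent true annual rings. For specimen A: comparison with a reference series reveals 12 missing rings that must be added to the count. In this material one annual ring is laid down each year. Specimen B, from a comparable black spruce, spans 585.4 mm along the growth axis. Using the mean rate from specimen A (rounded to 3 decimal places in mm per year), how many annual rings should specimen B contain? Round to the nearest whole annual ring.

531 annual rings

Specimen A: correcting the raw count gives 362 − 14 + 12 = 360 true annual rings.
A: 397.1 mm over 360 years gives 397.1 / 360 ≈ 1.103 mm/yr.
B spans 585.4 / 1.103 = 530.73 years ≈ 531 annual rings.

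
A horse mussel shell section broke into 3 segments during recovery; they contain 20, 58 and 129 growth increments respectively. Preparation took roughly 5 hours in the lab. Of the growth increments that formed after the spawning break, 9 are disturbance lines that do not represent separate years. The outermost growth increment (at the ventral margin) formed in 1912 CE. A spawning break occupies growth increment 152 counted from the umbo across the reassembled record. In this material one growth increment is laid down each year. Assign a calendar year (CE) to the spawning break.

1866 CE

Total growth increments = 20 + 58 + 129 = 207.
207 − 152 = 55 growth increments lie beyond the spawning break toward the ventral margin.
Removing the 9 false growth increments leaves 55 − 9 = 46 true growth increments beyond the spawning break.
The growth increment at the ventral margin is 1912 CE, so the spawning break dates to 1912 − 46 = 1866 CE.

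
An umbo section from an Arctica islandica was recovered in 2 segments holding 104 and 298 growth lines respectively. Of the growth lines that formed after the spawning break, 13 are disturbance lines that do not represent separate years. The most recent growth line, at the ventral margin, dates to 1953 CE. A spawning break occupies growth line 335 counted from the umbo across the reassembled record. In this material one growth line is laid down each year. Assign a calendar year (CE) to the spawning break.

Total growth lines = 104 + 298 = 402.
402 − 335 = 67 growth lines lie beyond the spawning break toward the ventral margin.
67 − 13 false = 54 true growth lines after the spawning break.
1953 − 54 = 1899 CE.

1899 CE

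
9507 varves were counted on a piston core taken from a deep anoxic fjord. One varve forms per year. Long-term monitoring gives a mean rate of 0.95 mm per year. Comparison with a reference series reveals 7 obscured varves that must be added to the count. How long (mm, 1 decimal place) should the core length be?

9038.3 mm

After corrections the count is 9507 + 7 = 9514 varves.
9514 years at 0.95 mm/year gives 0.95 × 9514 = 9038.3 mm.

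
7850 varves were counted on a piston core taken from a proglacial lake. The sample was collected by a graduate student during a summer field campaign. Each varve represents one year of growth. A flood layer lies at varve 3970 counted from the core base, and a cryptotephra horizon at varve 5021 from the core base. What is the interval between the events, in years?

1051 years

The two markers are separated by 5021 − 3970 = 1051 varves.
One varve per year makes the interval 1051 years.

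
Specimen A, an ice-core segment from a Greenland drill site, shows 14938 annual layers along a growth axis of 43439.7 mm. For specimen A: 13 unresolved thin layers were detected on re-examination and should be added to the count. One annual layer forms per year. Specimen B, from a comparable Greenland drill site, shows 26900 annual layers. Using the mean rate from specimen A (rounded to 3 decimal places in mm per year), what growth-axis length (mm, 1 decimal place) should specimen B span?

78144.5 mm

Specimen A: after corrections the count is 14938 + 13 = 14951 annual layers.
A: Mean rate = 43439.7 mm / 14951 years ≈ 2.905 mm per year.
B's length ≈ 2.905 × 26900 = 78144.5 mm.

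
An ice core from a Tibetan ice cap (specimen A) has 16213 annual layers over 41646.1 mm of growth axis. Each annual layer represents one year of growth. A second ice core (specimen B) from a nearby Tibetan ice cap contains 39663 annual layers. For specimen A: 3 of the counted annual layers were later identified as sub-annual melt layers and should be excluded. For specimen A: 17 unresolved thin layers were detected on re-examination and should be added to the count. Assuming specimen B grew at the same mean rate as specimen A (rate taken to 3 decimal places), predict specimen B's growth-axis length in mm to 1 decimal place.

101775.3 mm

Specimen A: adjusted count: 16213 − 3 + 17 = 16227 annual layers.
A: Extension rate ≈ 41646.1 / 16227 = 2.566 mm per year.
B's length ≈ 2.566 × 39663 = 101775.3 mm.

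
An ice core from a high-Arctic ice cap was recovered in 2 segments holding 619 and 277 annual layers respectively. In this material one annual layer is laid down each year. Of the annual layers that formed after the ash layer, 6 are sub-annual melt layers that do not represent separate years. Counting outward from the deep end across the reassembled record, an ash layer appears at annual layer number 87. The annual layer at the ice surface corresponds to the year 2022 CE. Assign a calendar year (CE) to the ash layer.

Total annual layers = 619 + 277 = 896.
The ash layer sits at annual layer 87 from the deep end, so 896 − 87 = 809 annual layers formed after it.
Removing the 6 false annual layers leaves 809 − 6 = 803 true annual layers beyond the ash layer.
2022 − 803 = 1219 CE.

1219 CE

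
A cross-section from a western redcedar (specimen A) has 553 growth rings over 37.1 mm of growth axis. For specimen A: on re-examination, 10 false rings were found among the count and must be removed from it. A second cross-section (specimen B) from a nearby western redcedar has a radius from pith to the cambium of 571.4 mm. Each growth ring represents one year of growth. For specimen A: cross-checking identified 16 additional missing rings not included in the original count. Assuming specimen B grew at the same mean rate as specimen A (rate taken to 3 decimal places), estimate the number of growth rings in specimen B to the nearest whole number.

Specimen A: correcting the raw count gives 553 − 10 + 16 = 559 true growth rings.
A: 37.1 mm over 559 years gives 37.1 / 559 ≈ 0.066 mm per year.
B spans 571.4 / 0.066 = 8657.58 years ≈ 8658 growth rings.

8658 growth rings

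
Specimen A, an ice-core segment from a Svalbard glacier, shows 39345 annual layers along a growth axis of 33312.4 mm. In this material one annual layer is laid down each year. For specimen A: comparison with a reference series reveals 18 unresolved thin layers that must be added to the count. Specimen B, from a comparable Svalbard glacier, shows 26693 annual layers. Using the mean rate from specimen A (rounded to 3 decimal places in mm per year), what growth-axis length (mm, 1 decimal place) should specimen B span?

22582.3 mm

Specimen A: correcting the raw count gives 39345 + 18 = 39363 true annual layers.
A: Extension rate ≈ 33312.4 / 39363 = 0.846 mm per year.
B's length ≈ 0.846 × 26693 = 22582.3 mm.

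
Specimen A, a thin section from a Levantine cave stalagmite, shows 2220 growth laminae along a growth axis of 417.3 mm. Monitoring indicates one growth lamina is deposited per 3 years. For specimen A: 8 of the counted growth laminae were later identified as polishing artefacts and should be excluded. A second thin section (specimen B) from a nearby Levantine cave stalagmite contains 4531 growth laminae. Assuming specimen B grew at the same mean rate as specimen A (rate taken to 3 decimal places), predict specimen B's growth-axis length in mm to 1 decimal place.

Specimen A: correcting the raw count gives 2220 − 8 = 2212 true growth laminae.
Specimen A: multiplying by 3 years per growth lamina: 2212 × 3 = 6636 years.
A: Mean rate = 417.3 mm / 6636 years ≈ 0.063 mm/yr.
Specimen B: multiplying by 3 years per growth lamina: 4531 × 3 = 13593 years. Length of B = 0.063 × 13593 = 856.4 mm.

856.4 mm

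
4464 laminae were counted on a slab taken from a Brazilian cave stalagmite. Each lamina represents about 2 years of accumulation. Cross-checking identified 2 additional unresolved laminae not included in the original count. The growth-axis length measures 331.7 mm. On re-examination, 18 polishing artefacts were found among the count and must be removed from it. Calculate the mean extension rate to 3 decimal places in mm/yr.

0.037 mm/yr

Correcting the raw count gives 4464 − 18 + 2 = 4448 true laminae.
At 2 years per lamina, 4448 × 2 = 8896 years.
Mean rate = 331.7 mm / 8896 years ≈ 0.037 mm/yr.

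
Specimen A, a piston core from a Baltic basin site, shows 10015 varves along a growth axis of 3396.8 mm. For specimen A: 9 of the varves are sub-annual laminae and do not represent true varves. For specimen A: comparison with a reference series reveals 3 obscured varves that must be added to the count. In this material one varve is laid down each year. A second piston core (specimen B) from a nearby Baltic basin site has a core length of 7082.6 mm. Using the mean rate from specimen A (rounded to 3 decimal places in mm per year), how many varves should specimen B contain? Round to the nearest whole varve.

Specimen A: correcting the raw count gives 10015 − 9 + 3 = 10009 true varves.
A: 3396.8 mm over 10009 years gives 3396.8 / 10009 ≈ 0.339 mm/year.
B spans 7082.6 / 0.339 = 20892.63 years ≈ 20893 varves.

20893 varves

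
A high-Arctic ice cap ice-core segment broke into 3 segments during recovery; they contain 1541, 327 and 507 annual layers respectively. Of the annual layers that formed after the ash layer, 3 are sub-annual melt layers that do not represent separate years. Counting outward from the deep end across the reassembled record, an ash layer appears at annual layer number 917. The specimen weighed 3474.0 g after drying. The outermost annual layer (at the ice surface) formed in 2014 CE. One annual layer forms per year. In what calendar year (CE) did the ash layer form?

Total annual layers = 1541 + 327 + 507 = 2375.
Between annual layer 917 and the ice surface there are 2375 − 917 = 1458 annual layers.
Excluding 3 false annual layers: 1458 − 3 = 1455.
Counting back 1455 years from 2014 CE places the ash layer in 2014 − 1455 = 559 CE.

559 CE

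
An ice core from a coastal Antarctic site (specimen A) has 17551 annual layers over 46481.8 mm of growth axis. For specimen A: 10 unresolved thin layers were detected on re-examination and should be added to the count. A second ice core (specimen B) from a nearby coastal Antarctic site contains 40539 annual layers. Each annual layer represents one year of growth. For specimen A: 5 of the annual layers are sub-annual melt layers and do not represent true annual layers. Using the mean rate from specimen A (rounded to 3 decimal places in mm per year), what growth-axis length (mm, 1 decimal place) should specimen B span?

Specimen A: adjusted count: 17551 − 5 + 10 = 17556 annual layers.
A: Extension rate ≈ 46481.8 / 17556 = 2.648 mm per year.
Length of B = 2.648 × 40539 = 107347.3 mm.

107347.3 mm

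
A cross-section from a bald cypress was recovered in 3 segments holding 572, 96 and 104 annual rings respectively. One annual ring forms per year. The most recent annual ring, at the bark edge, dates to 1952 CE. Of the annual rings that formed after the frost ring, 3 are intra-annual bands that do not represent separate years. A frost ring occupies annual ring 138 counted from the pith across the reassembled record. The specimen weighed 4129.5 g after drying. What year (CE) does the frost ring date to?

Total annual rings = 572 + 96 + 104 = 772.
772 − 138 = 634 annual rings lie beyond the frost ring toward the bark edge.
634 − 3 false = 631 true annual rings after the frost ring.
The annual ring at the bark edge is 1952 CE, so the frost ring dates to 1952 − 631 = 1321 CE.

1321 CE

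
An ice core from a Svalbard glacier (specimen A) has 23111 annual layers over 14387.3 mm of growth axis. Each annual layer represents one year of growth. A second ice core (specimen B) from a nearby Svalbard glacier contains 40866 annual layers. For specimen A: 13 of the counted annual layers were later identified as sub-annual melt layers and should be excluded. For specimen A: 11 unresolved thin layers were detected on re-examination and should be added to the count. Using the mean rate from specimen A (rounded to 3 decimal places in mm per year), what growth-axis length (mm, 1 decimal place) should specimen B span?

Specimen A: adjusted count: 23111 − 13 + 11 = 23109 annual layers.
A: Extension rate ≈ 14387.3 / 23109 = 0.623 mm/year.
Length of B = 0.623 × 40866 = 25459.5 mm.

25459.5 mm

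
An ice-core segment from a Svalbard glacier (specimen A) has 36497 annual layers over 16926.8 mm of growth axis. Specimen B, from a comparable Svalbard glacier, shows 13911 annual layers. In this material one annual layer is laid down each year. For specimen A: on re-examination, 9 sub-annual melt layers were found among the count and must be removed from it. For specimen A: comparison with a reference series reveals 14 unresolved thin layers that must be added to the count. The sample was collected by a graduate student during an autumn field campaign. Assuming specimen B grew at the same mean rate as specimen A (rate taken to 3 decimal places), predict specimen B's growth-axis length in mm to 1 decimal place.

6454.7 mm

Specimen A: true annual layer count = 36497 − 9 + 14 = 36502.
A: 16926.8 mm over 36502 years gives 16926.8 / 36502 ≈ 0.464 mm per year.
B's length ≈ 0.464 × 13911 = 6454.7 mm.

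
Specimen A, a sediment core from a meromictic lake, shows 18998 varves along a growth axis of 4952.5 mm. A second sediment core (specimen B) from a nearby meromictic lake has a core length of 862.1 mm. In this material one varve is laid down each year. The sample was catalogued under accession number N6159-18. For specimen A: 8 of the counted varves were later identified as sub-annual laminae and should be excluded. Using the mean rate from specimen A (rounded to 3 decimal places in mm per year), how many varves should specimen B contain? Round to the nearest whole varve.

3303 varves

Specimen A: true varve count = 18998 − 8 = 18990.
A: Mean rate = 4952.5 mm / 18990 years ≈ 0.261 mm per year.
For B, 862.1 / 0.261 = 3303.07 years ≈ 3303 varves.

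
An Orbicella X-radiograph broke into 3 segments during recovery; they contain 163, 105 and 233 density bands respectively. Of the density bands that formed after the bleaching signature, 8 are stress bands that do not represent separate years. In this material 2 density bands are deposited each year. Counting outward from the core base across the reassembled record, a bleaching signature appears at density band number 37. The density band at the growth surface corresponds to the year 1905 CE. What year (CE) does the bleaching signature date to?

Total density bands = 163 + 105 + 233 = 501.
The bleaching signature sits at density band 37 from the core base, so 501 − 37 = 464 density bands formed after it.
Excluding 8 false density bands: 464 − 8 = 456.
Dividing by 2 density bands per year: 456 / 2 = 228 years.
Counting back 228 years from 1905 CE places the bleaching signature in 1905 − 228 = 1677 CE.

1677 CE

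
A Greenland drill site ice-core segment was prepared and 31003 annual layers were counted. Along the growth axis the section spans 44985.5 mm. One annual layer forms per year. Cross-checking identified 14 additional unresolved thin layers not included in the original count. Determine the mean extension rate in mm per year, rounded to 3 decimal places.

After corrections the count is 31003 + 14 = 31017 annual layers.
Extension rate ≈ 44985.5 / 31017 = 1.450 mm per year.

1.450 mm per year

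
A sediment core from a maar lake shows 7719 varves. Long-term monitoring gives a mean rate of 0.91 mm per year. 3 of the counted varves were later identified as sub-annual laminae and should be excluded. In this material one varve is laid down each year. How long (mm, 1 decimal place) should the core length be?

7021.6 mm

After corrections the count is 7719 − 3 = 7716 varves.
Length ≈ 0.91 × 7716 = 7021.6 mm.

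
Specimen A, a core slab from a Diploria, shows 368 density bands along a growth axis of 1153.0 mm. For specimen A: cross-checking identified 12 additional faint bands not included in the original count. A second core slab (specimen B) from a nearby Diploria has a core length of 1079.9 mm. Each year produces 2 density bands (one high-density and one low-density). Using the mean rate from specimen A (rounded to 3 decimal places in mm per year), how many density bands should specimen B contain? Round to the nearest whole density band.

356 density bands

Specimen A: adjusted count: 368 + 12 = 380 density bands.
Specimen A: with 2 density bands per year, 380 / 2 = 190 years.
A: Mean rate = 1153.0 mm / 190 years ≈ 6.068 mm/year.
B spans 1079.9 / 6.068 = 177.97 years; at 2 density bands per year that is 177.97 × 2 ≈ 356 density bands.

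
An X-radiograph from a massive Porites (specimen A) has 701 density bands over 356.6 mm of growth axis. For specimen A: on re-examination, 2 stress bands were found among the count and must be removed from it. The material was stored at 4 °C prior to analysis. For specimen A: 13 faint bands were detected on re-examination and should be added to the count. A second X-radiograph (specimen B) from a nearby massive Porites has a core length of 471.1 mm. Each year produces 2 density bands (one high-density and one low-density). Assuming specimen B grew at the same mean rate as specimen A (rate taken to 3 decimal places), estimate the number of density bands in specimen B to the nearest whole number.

940 density bands

Specimen A: true density band count = 701 − 2 + 13 = 712.
Specimen A: with 2 density bands per year, 712 / 2 = 356 years.
A: 356.6 mm over 356 years gives 356.6 / 356 ≈ 1.002 mm/year.
Specimen B: 471.1 mm / 1.002 mm per year = 470.16 years; at 2 density bands per year that is 470.16 × 2 ≈ 940 density bands.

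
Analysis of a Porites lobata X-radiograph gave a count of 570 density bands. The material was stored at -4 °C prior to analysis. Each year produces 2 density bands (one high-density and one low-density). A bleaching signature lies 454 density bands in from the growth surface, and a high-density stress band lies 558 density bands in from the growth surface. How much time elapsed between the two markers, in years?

52 years

Separation: 558 − 454 = 104 density bands.
Dividing by 2 density bands per year: 104 / 2 = 52 years.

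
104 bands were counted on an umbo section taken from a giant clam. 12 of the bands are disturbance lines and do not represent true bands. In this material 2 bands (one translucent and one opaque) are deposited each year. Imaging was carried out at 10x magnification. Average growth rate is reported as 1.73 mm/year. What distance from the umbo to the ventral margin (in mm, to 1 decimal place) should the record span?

79.6 mm

True band count = 104 − 12 = 92.
With 2 bands per year, 92 / 2 = 46 years.
Length ≈ 1.73 × 46 = 79.6 mm.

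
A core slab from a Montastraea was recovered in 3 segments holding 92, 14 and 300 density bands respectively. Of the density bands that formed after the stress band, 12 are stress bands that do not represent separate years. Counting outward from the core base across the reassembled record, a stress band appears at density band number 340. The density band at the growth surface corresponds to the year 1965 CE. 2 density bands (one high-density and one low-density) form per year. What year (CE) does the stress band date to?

1938 CE

Total density bands = 92 + 14 + 300 = 406.
406 − 340 = 66 density bands lie beyond the stress band toward the growth surface.
Excluding 12 false density bands: 66 − 12 = 54.
With 2 density bands per year, 54 / 2 = 27 years.
The density band at the growth surface is 1965 CE, so the stress band dates to 1965 − 27 = 1938 CE.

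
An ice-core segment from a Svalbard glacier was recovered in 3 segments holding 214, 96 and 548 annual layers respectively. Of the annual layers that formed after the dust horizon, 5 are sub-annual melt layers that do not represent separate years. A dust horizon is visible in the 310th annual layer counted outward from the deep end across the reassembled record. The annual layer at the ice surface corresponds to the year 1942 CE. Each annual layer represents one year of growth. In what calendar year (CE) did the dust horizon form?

Total annual layers = 214 + 96 + 548 = 858.
The dust horizon sits at annual layer 310 from the deep end, so 858 − 310 = 548 annual layers formed after it.
Excluding 5 false annual layers: 548 − 5 = 543.
1942 − 543 = 1399 CE.

1399 CE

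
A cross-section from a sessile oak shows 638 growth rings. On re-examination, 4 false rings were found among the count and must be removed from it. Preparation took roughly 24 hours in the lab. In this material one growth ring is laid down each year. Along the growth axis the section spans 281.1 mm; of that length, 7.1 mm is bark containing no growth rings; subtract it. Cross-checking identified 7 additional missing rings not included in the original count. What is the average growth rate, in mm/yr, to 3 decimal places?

0.427 mm/yr

After corrections the count is 638 − 4 + 7 = 641 growth rings.
Net length = 281.1 − 7.1 = 274.0 mm.
274.0 mm over 641 years gives 274.0 / 641 ≈ 0.427 mm/yr.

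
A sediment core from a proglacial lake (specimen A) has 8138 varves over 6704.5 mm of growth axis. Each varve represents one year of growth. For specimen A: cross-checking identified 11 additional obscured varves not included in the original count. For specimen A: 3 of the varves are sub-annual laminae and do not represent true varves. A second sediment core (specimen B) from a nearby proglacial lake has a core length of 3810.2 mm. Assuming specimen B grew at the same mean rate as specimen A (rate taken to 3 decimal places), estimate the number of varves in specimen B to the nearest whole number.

Specimen A: true varve count = 8138 − 3 + 11 = 8146.
A: 6704.5 mm over 8146 years gives 6704.5 / 8146 ≈ 0.823 mm/year.
Specimen B: 3810.2 mm / 0.823 mm per year = 4629.65 years ≈ 4630 varves.

4630 varves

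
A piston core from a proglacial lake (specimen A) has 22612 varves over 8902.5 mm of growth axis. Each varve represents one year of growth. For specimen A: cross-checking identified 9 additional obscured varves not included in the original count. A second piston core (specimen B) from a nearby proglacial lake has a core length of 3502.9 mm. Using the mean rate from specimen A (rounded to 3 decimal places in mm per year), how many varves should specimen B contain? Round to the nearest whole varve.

Specimen A: true varve count = 22612 + 9 = 22621.
A: Mean rate = 8902.5 mm / 22621 years ≈ 0.394 mm per year.
For B, 3502.9 / 0.394 = 8890.61 years ≈ 8891 varves.

8891 varves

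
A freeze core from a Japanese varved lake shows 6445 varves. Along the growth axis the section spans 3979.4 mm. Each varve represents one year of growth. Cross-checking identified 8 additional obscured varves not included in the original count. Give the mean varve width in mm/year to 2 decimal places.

0.62 mm/year

Correcting the raw count gives 6445 + 8 = 6453 true varves.
Mean rate = 3979.4 mm / 6453 years ≈ 0.62 mm/year.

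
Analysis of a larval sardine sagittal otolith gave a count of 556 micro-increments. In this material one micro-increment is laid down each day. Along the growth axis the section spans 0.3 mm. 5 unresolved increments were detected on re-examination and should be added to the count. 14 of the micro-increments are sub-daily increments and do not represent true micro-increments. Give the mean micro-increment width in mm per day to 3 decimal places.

After corrections the count is 556 − 14 + 5 = 547 micro-increments.
Mean rate = 0.3 mm / 547 days ≈ 0.001 mm per day.

0.001 mm per day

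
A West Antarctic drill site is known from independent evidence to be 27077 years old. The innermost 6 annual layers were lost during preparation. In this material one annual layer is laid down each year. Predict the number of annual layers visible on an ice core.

At one annual layer per year, 27077 years correspond to 27077 annual layers.
27077 − 6 missed = 27071 annual layers expected in the prepared section.

27071 annual layers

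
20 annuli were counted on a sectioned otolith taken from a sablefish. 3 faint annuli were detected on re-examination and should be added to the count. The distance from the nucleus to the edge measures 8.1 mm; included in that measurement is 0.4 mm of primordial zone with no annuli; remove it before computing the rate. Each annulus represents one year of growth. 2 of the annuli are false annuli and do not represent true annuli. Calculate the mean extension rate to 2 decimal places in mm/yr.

After corrections the count is 20 − 2 + 3 = 21 annuli.
Removing the 0.4 mm offcut leaves 8.1 − 0.4 = 7.7 mm.
7.7 mm over 21 years gives 7.7 / 21 ≈ 0.37 mm/yr.

0.37 mm/yr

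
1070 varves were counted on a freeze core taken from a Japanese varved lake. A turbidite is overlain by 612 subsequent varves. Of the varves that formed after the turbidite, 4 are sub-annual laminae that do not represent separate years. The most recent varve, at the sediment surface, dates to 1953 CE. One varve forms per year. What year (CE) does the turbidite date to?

612 varves formed after the turbidite.
Removing the 4 false varves leaves 612 − 4 = 608 true varves beyond the turbidite.
1953 − 608 = 1345 CE.

1345 CE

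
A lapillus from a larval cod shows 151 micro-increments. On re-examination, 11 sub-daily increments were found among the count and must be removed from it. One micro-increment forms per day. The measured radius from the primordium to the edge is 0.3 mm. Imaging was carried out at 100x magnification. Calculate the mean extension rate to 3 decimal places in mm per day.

True micro-increment count = 151 − 11 = 140.
0.3 mm over 140 days gives 0.3 / 140 ≈ 0.002 mm per day.

0.002 mm per day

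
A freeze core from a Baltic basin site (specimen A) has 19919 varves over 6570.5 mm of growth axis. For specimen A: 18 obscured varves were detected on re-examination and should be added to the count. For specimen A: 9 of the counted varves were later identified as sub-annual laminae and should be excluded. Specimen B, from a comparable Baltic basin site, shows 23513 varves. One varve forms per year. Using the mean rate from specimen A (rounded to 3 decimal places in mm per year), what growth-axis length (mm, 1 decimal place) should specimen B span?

7759.3 mm

Specimen A: true varve count = 19919 − 9 + 18 = 19928.
A: Extension rate ≈ 6570.5 / 19928 = 0.330 mm/yr.
Length of B = 0.330 × 23513 = 7759.3 mm.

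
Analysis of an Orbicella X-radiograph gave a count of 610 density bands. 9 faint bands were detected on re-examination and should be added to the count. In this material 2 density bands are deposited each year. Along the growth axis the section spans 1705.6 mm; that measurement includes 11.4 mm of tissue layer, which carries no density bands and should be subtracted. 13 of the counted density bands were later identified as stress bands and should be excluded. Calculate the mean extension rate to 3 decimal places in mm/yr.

Correcting the raw count gives 610 − 13 + 9 = 606 true density bands.
With 2 density bands per year, 606 / 2 = 303 years.
Net length = 1705.6 − 11.4 = 1694.2 mm.
Extension rate ≈ 1694.2 / 303 = 5.591 mm/yr.

5.591 mm/yr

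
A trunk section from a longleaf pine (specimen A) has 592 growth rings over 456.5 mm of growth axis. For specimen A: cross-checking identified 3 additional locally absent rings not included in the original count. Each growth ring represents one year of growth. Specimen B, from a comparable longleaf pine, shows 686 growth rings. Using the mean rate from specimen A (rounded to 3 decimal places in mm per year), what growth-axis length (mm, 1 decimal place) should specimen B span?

Specimen A: correcting the raw count gives 592 + 3 = 595 true growth rings.
A: Extension rate ≈ 456.5 / 595 = 0.767 mm/yr.
Length of B = 0.767 × 686 = 526.2 mm.

526.2 mm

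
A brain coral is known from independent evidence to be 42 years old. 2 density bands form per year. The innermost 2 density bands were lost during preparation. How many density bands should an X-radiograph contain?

82 density bands

42 years at 2 density bands per year gives 42 × 2 = 84 density bands.
Less the 2 uncaptured density bands: 84 − 2 = 82.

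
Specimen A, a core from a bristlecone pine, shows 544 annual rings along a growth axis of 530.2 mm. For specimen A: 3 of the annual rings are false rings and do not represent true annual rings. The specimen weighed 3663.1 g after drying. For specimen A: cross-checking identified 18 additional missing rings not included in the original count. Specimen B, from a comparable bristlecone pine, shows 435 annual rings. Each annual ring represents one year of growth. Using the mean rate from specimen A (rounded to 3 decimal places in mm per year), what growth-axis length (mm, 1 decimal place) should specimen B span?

Specimen A: correcting the raw count gives 544 − 3 + 18 = 559 true annual rings.
A: Mean rate = 530.2 mm / 559 years ≈ 0.948 mm/yr.
For B, 0.948 mm/year × 435 years = 412.4 mm.

412.4 mm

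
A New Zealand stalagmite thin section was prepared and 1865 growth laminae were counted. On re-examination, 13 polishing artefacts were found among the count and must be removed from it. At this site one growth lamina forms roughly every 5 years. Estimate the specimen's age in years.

Adjusted count: 1865 − 13 = 1852 growth laminae.
Multiplying by 5 years per growth lamina: 1852 × 5 = 9260 years.

9260 years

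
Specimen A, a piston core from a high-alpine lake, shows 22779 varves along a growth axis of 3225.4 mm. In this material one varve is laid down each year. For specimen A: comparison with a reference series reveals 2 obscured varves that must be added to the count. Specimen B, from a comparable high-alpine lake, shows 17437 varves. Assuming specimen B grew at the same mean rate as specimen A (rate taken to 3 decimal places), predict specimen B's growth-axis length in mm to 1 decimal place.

Specimen A: true varve count = 22779 + 2 = 22781.
A: 3225.4 mm over 22781 years gives 3225.4 / 22781 ≈ 0.142 mm/year.
For B, 0.142 mm/year × 17437 years = 2476.1 mm.

2476.1 mm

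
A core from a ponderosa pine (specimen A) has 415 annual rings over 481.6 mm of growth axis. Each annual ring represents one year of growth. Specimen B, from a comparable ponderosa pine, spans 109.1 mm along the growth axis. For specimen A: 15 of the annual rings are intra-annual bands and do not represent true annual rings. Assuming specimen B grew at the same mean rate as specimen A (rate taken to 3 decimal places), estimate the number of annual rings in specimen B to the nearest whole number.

Specimen A: after corrections the count is 415 − 15 = 400 annual rings.
A: Mean rate = 481.6 mm / 400 years ≈ 1.204 mm/year.
Specimen B: 109.1 mm / 1.204 mm per year = 90.61 years ≈ 91 annual rings.

91 annual rings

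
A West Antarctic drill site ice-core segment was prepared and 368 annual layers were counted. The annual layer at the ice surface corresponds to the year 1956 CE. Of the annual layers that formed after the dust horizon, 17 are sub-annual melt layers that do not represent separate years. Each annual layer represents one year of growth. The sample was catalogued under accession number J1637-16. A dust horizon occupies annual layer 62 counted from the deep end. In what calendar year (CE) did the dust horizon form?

1667 CE

368 − 62 = 306 annual layers lie beyond the dust horizon toward the ice surface.
Removing the 17 false annual layers leaves 306 − 17 = 289 true annual layers beyond the dust horizon.
1956 − 289 = 1667 CE.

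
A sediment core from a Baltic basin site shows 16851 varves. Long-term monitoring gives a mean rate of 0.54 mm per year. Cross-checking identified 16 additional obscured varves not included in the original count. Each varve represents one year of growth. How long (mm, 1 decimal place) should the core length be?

9108.2 mm

Correcting the raw count gives 16851 + 16 = 16867 true varves.
16867 years at 0.54 mm/year gives 0.54 × 16867 = 9108.2 mm.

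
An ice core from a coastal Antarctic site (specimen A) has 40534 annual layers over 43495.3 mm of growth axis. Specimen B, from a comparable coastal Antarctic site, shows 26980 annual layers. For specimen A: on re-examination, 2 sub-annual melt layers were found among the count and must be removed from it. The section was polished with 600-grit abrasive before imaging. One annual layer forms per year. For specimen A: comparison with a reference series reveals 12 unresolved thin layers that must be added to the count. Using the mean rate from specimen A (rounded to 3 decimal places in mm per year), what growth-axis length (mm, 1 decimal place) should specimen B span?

28949.5 mm

Specimen A: correcting the raw count gives 40534 − 2 + 12 = 40544 true annual layers.
A: 43495.3 mm over 40544 years gives 43495.3 / 40544 ≈ 1.073 mm per year.
Length of B = 1.073 × 26980 = 28949.5 mm.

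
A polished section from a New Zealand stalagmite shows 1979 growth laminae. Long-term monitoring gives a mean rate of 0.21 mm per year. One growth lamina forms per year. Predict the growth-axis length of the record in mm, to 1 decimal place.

415.6 mm

1979 years of growth are recorded.
Predicted length = 0.21 mm/year × 1979 years = 415.6 mm.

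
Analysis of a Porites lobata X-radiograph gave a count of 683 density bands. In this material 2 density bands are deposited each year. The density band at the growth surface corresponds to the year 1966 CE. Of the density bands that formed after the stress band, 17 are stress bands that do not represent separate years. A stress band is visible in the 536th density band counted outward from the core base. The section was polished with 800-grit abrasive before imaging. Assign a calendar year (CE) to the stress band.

1901 CE

The stress band sits at density band 536 from the core base, so 683 − 536 = 147 density bands formed after it.
Removing the 17 false density bands leaves 147 − 17 = 130 true density bands beyond the stress band.
Dividing by 2 density bands per year: 130 / 2 = 65 years.
Counting back 65 years from 1966 CE places the stress band in 1966 − 65 = 1901 CE.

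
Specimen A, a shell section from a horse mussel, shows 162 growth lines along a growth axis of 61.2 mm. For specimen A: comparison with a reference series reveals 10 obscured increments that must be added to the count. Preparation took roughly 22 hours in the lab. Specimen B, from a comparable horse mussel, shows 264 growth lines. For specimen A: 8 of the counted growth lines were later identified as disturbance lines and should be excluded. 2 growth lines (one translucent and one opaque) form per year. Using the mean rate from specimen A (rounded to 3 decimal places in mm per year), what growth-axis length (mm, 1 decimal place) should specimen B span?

Specimen A: after corrections the count is 162 − 8 + 10 = 164 growth lines.
Specimen A: dividing by 2 growth lines per year: 164 / 2 = 82 years.
A: 61.2 mm over 82 years gives 61.2 / 82 ≈ 0.746 mm/year.
Specimen B: with 2 growth lines per year, 264 / 2 = 132 years. For B, 0.746 mm/year × 132 years = 98.5 mm.

98.5 mm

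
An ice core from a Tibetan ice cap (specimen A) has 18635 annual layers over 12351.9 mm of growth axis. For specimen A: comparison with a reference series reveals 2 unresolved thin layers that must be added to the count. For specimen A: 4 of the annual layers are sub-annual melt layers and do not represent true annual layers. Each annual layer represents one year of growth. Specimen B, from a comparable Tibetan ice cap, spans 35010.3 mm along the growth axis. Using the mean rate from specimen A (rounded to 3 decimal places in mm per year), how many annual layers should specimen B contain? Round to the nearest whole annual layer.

52806 annual layers

Specimen A: adjusted count: 18635 − 4 + 2 = 18633 annual layers.
A: Mean rate = 12351.9 mm / 18633 years ≈ 0.663 mm/year.
B spans 35010.3 / 0.663 = 52805.88 years ≈ 52806 annual layers.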